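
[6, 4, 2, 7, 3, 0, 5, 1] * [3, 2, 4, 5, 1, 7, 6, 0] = [6, 1, 4, 0, 5, 3, 7, 2]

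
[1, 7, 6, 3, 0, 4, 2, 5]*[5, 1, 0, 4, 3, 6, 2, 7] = [1, 7, 2, 4, 5, 3, 0, 6]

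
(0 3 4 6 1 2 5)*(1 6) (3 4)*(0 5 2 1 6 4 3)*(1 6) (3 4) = (0 4 1 6 3) 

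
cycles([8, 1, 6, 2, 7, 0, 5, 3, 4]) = (0 8 4 7 3 2 6 5)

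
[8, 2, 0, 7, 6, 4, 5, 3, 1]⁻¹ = [2, 8, 1, 7, 5, 6, 4, 3, 0]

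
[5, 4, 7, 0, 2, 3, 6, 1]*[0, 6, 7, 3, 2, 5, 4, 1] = [5, 2, 1, 0, 7, 3, 4, 6]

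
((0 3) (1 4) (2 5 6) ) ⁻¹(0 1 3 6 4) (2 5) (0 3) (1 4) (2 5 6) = (0 2 1 3 4) (5 6) 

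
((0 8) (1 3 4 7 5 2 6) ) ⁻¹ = (0 8) (1 6 2 5 7 4 3) 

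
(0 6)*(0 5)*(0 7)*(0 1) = (0 6 5 7 1)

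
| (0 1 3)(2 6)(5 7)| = 6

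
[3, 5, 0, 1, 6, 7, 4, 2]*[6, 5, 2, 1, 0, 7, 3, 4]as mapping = [0→1, 1→7, 2→6, 3→5, 4→3, 5→4, 6→0, 7→2]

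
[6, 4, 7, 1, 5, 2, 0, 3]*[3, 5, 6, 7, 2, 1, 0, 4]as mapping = [0→0, 1→2, 2→4, 3→5, 4→1, 5→6, 6→3, 7→7]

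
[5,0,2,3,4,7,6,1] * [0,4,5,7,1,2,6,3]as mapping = [0→2,1→0,2→5,3→7,4→1,5→3,6→6,7→4]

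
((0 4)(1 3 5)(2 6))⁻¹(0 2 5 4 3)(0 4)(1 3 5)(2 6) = (0 5 4 6 1)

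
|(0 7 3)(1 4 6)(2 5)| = 6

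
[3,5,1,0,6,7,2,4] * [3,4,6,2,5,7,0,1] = [2,7,4,3,0,1,6,5]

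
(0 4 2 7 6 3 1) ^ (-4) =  (0 7 1 2 3 4 6) 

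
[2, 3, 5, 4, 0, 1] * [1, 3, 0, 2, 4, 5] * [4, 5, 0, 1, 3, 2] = [4, 0, 2, 3, 5, 1]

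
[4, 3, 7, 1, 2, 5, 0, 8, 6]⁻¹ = [6, 3, 4, 1, 0, 5, 8, 2, 7]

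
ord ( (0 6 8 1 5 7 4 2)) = 8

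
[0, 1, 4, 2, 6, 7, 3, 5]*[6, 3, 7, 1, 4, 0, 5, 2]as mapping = [0→6, 1→3, 2→4, 3→7, 4→5, 5→2, 6→1, 7→0]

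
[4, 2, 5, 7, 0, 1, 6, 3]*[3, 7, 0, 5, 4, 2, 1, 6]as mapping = [0→4, 1→0, 2→2, 3→6, 4→3, 5→7, 6→1, 7→5]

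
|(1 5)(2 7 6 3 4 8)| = 6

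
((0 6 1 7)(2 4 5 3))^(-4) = ()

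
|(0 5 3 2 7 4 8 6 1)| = 9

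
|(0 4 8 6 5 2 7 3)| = 8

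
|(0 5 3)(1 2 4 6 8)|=15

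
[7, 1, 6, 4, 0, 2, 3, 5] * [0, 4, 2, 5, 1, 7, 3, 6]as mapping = [0→6, 1→4, 2→3, 3→1, 4→0, 5→2, 6→5, 7→7]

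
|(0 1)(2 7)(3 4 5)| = 6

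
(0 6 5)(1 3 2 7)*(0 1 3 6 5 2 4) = (0 5 1 6 2 7 3 4)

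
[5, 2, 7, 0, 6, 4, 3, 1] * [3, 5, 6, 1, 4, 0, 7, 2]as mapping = [0→0, 1→6, 2→2, 3→3, 4→7, 5→4, 6→1, 7→5]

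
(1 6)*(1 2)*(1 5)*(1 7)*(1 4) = (1 6 2 5 7 4)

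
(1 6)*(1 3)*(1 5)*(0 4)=(0 4)(1 6 3 5)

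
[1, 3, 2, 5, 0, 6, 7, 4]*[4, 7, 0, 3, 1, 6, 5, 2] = [7, 3, 0, 6, 4, 5, 2, 1]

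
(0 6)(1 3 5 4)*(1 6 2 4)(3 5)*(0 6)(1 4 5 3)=(0 2 5 4)(1 3)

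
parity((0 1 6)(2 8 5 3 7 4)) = odd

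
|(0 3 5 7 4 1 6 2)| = 8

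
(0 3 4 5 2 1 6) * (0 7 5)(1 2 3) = (0 1 6 7 5 3 4)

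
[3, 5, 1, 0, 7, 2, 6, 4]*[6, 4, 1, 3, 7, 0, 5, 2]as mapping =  [0→3, 1→0, 2→4, 3→6, 4→2, 5→1, 6→5, 7→7]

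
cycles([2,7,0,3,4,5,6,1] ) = (0 2)(1 7)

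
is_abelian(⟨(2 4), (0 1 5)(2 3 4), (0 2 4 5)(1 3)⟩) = no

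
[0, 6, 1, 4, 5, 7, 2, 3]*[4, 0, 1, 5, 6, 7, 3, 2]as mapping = [0→4, 1→3, 2→0, 3→6, 4→7, 5→2, 6→1, 7→5]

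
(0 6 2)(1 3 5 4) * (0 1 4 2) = (0 6)(1 3 5 2)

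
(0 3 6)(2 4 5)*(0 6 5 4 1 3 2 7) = (0 2 1 3 5 7)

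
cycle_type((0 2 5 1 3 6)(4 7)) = 2.6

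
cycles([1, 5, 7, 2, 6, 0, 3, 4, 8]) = (0 1 5)(2 7 4 6 3)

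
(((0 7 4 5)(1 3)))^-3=(0 7 4 5)(1 3)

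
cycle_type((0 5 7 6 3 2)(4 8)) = 2.6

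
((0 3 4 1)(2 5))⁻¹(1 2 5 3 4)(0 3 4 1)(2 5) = (0 5 2 4 1)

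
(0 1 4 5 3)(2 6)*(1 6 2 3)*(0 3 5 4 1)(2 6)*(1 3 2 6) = (0 6 5)(1 3 2)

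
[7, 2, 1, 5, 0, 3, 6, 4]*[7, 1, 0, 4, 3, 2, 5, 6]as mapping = [0→6, 1→0, 2→1, 3→2, 4→7, 5→4, 6→5, 7→3]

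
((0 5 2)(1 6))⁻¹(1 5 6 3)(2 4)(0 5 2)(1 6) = (0 4)(1 3 6 2)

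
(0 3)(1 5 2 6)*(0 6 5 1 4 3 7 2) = (0 7 2 5)(3 6 4)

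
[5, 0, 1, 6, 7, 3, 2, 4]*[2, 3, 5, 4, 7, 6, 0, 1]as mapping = [0→6, 1→2, 2→3, 3→0, 4→1, 5→4, 6→5, 7→7]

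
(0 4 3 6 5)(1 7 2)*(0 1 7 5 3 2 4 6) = (0 6 3)(1 5)(2 7 4)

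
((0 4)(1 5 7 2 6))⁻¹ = (0 4)(1 6 2 7 5)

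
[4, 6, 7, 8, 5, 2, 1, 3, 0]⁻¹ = [8, 6, 5, 7, 0, 4, 1, 2, 3]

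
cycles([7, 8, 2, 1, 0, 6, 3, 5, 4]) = (0 7 5 6 3 1 8 4)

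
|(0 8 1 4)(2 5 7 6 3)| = 20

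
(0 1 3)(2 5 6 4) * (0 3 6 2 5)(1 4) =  (0 4 5 2)(1 6)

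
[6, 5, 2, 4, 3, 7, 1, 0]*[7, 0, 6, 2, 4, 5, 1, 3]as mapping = [0→1, 1→5, 2→6, 3→4, 4→2, 5→3, 6→0, 7→7]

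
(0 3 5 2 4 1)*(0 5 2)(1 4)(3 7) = (0 7 3 2 1 5)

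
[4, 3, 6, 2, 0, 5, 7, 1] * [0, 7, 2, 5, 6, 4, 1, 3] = [6, 5, 1, 2, 0, 4, 3, 7]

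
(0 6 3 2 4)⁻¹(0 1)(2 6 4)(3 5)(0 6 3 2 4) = (0 4 3)(1 6)(2 5)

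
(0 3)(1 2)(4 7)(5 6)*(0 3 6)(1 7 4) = (0 6 5)(1 2 7)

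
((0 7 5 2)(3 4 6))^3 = (0 2 5 7)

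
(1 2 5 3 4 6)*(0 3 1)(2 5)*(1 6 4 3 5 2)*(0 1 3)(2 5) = (0 2 3)(1 5 6)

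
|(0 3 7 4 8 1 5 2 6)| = 9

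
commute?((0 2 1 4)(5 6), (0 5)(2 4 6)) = no:(0 2 1 4)(5 6)*(0 5)(2 4 6) = (0 4 5 2 1 6), (0 5)(2 4 6)*(0 2 1 4)(5 6) = (0 6 1 4 5 2)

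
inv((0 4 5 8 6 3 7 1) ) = (0 1 7 3 6 8 5 4) 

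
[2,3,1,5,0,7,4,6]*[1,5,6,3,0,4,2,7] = [6,3,5,4,1,7,0,2]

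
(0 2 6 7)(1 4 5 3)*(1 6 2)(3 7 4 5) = (0 1 5 7)(3 6 4)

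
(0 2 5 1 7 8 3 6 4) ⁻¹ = (0 4 6 3 8 7 1 5 2) 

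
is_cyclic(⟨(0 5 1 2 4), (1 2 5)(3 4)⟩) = no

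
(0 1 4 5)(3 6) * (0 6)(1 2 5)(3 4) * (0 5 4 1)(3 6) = (0 2 4)(1 6)(3 5)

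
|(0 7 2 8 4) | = 5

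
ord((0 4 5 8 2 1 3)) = 7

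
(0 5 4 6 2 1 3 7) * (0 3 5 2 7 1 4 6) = (0 2 4)(1 5 6 7 3)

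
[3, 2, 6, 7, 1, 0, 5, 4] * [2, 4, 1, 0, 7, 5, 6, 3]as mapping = [0→0, 1→1, 2→6, 3→3, 4→4, 5→2, 6→5, 7→7]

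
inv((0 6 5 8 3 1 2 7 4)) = (0 4 7 2 1 3 8 5 6)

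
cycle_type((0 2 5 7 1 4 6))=7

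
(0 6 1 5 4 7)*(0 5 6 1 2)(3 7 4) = (0 1 6 2)(3 7 5)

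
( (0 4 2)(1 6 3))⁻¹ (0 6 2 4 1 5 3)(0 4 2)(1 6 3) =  (0 2 6 5 1 4 3)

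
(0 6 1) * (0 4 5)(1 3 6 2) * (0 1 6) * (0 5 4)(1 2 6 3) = (0 6 1)(2 3 5)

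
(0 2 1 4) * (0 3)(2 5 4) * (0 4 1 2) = (0 5 1)(3 4)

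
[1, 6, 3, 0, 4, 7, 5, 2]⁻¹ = [3, 0, 7, 2, 4, 6, 1, 5]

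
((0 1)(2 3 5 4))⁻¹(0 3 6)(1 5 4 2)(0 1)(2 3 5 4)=(0 4 2 3)(1 5 6)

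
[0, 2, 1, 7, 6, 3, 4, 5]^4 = [0, 1, 2, 7, 4, 3, 6, 5]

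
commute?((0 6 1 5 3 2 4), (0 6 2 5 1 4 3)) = no:(0 6 1 5 3 2 4)*(0 6 2 5 1 4 3) = (0 2 3 5)(4 6), (0 6 2 5 1 4 3)*(0 6 1 5 3 2 4) = (0 1)(2 3 6 4)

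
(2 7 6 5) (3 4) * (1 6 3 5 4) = (1 6 4 5 2 7 3) 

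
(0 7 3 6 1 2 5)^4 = (0 1 7 2 3 5 6)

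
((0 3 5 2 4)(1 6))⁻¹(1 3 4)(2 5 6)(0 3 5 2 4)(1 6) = (0 6 5)(1 4 2)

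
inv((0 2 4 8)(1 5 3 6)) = (0 8 4 2)(1 6 3 5)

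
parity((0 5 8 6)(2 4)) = even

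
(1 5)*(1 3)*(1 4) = (1 5 3 4)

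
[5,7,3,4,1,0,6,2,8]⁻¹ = [5,4,7,2,3,0,6,1,8]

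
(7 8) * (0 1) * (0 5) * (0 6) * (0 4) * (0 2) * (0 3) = (0 1 5 6 4 2 3)(7 8)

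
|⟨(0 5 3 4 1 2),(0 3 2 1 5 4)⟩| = 720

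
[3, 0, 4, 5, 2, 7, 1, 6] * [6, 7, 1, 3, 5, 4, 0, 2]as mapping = [0→3, 1→6, 2→5, 3→4, 4→1, 5→2, 6→7, 7→0]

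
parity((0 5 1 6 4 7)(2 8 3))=odd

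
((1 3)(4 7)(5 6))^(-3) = (1 3)(4 7)(5 6)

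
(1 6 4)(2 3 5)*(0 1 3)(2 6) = (0 1 2)(3 5 6 4)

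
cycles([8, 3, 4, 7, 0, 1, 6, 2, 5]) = (0 8 5 1 3 7 2 4)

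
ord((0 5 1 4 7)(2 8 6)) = 15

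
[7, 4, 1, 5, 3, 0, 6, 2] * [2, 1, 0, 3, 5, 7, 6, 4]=[4, 5, 1, 7, 3, 2, 6, 0]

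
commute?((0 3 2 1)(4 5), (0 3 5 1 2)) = no:(0 3 2 1)(4 5) * (0 3 5 1 2) = (0 5 4 1 3), (0 3 5 1 2) * (0 3 2 1)(4 5) = (0 2 3 4 5)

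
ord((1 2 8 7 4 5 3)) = 7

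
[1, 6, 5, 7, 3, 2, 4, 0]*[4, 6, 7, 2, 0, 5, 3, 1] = [6, 3, 5, 1, 2, 7, 0, 4]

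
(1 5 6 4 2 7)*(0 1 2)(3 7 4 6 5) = (0 1 3 7 2 4)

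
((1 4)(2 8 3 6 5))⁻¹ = (1 4)(2 5 6 3 8)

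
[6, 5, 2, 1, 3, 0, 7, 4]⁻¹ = [5, 3, 2, 4, 7, 1, 0, 6]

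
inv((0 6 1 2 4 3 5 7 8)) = (0 8 7 5 3 4 2 1 6)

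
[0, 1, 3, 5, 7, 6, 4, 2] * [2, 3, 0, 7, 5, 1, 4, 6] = [2, 3, 7, 1, 6, 4, 5, 0]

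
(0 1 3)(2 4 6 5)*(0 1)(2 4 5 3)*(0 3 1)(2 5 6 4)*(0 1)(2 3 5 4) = (0 5 3 1 4 2 6)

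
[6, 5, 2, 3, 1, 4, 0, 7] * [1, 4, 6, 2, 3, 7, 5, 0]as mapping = [0→5, 1→7, 2→6, 3→2, 4→4, 5→3, 6→1, 7→0]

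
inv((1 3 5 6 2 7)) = (1 7 2 6 5 3)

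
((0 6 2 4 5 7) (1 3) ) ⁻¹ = (0 7 5 4 2 6) (1 3) 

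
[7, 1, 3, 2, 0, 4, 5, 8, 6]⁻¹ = [4, 1, 3, 2, 5, 6, 8, 0, 7]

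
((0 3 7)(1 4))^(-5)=(0 3 7)(1 4)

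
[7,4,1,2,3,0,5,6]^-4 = [0,1,2,3,4,5,6,7]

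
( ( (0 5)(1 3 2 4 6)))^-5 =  (0 5)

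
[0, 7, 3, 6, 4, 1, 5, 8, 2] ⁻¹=[0, 5, 8, 2, 4, 6, 3, 1, 7] 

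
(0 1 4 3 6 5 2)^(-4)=(0 3 2 4 5 1 6)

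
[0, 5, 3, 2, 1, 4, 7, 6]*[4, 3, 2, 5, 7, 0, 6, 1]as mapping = [0→4, 1→0, 2→5, 3→2, 4→3, 5→7, 6→1, 7→6]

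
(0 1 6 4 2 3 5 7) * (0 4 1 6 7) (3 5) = (0 6 1 7 4 2 5) 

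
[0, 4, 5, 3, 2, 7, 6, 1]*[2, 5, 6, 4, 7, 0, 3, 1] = [2, 7, 0, 4, 6, 1, 3, 5]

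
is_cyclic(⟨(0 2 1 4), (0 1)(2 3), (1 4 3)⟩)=no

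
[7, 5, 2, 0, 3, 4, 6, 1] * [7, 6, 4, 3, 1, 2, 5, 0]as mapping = [0→0, 1→2, 2→4, 3→7, 4→3, 5→1, 6→5, 7→6]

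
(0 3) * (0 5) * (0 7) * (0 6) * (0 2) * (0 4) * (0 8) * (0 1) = (0 3 5 7 6 2 4 8 1)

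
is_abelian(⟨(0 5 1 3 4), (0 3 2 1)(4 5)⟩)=no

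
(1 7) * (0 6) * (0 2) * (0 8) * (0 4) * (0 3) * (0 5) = (0 6 2 8 4 3 5)(1 7)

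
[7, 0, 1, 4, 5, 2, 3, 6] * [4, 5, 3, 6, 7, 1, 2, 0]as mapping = [0→0, 1→4, 2→5, 3→7, 4→1, 5→3, 6→6, 7→2]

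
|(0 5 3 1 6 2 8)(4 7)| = 14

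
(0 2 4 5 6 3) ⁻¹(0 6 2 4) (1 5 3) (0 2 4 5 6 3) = (0 1 6) (2 3 4 5) 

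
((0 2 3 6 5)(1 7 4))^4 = (0 5 6 3 2)(1 7 4)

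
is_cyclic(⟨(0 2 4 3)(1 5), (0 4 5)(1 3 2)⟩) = no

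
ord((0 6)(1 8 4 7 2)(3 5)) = 10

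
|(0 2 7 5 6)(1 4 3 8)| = 20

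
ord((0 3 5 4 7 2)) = 6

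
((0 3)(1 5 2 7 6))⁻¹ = (0 3)(1 6 7 2 5)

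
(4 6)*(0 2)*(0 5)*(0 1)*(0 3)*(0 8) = (0 2 5 1 3 8)(4 6)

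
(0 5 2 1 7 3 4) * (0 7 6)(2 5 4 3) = (0 4 7 2 1 6)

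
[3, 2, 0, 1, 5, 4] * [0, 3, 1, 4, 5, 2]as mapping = [0→4, 1→1, 2→0, 3→3, 4→2, 5→5]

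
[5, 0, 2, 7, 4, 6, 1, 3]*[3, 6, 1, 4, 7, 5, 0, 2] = [5, 3, 1, 2, 7, 0, 6, 4]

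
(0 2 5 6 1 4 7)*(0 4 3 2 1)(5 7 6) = (0 1 3 2 7 4 6)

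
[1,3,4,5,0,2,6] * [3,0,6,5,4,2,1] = [0,5,4,2,3,6,1]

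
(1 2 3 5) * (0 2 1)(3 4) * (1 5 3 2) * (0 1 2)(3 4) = (0 2 3 4)(1 5)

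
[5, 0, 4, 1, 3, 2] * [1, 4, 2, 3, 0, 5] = [5, 1, 0, 4, 3, 2]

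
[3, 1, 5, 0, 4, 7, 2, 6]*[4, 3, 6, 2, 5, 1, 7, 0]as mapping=[0→2, 1→3, 2→1, 3→4, 4→5, 5→0, 6→6, 7→7]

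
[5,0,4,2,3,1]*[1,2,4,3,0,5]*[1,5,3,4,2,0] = [0,5,1,2,4,3]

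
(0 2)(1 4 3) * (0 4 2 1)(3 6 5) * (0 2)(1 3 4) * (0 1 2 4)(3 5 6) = (0 5)(3 4)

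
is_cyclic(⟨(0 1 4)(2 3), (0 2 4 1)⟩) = no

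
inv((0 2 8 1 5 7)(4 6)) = (0 7 5 1 8 2)(4 6)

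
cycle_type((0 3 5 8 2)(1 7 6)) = 3.5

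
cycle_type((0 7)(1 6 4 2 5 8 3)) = 2.7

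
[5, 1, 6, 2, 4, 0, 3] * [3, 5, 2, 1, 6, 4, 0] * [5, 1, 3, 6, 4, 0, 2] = [4, 0, 5, 3, 2, 6, 1] 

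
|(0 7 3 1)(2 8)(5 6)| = 4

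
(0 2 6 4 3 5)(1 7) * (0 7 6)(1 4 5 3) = (0 2)(1 6 5 7 4)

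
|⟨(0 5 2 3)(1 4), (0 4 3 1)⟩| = 720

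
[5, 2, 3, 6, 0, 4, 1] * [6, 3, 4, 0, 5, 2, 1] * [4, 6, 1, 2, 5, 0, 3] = [1, 5, 4, 6, 3, 0, 2]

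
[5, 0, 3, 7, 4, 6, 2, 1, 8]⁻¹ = [1, 7, 6, 2, 4, 0, 5, 3, 8]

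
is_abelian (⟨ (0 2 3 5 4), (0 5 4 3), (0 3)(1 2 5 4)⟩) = no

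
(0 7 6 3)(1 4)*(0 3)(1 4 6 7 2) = (0 2 1 6)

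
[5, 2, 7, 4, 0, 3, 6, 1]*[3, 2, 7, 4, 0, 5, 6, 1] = [5, 7, 1, 0, 3, 4, 6, 2]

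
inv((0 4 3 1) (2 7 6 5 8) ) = (0 1 3 4) (2 8 5 6 7) 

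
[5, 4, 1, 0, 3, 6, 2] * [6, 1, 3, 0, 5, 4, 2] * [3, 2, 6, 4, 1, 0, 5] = [1, 0, 2, 5, 3, 6, 4]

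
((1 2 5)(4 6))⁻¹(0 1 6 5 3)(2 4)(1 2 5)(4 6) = (0 2 4 1 3)(5 6)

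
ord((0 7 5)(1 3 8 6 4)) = 15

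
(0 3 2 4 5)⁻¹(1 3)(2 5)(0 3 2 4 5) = (0 4)(1 2)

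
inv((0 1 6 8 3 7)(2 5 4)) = (0 7 3 8 6 1)(2 4 5)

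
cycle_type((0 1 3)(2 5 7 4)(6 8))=2.3.4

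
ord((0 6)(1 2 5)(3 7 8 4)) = 12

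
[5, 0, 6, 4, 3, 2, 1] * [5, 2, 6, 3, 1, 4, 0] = [4, 5, 0, 1, 3, 6, 2]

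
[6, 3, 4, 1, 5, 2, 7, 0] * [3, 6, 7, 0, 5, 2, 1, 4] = [1, 0, 5, 6, 2, 7, 4, 3]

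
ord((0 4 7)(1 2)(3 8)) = 6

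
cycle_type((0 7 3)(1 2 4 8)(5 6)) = 2.3.4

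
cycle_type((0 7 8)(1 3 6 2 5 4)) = 3.6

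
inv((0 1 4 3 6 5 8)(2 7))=(0 8 5 6 3 4 1)(2 7)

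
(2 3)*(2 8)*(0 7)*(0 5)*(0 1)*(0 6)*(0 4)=(0 7 5 1 6 4)(2 3 8)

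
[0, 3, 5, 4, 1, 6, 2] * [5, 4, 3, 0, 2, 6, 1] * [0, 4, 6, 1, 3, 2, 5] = [2, 0, 5, 6, 3, 4, 1]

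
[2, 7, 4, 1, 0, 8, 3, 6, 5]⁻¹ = [4, 3, 0, 6, 2, 8, 7, 1, 5]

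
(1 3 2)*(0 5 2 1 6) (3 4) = (0 5 2 6) (1 4 3) 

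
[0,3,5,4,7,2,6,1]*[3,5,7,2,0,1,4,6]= [3,2,1,0,6,7,4,5]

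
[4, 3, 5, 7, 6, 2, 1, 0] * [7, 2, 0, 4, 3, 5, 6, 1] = [3, 4, 5, 1, 6, 0, 2, 7]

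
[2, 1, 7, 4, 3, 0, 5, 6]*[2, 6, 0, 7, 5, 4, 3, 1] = [0, 6, 1, 5, 7, 2, 4, 3]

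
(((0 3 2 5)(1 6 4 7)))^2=(0 2)(1 4)(3 5)(6 7)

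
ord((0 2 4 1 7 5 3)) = 7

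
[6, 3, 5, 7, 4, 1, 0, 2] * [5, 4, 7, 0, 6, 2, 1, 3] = [1, 0, 2, 3, 6, 4, 5, 7]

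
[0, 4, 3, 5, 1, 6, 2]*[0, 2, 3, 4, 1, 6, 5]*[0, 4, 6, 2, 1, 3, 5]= [0, 4, 1, 5, 6, 3, 2]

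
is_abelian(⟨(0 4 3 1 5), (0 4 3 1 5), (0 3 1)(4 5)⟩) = no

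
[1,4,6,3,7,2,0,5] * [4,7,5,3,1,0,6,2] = [7,1,6,3,2,5,4,0]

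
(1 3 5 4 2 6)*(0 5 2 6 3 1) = (0 5 4 6)(2 3)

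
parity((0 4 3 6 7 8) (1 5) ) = even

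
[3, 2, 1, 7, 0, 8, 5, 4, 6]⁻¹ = [4, 2, 1, 0, 7, 6, 8, 3, 5]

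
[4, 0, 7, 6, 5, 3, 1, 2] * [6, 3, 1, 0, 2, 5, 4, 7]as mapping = [0→2, 1→6, 2→7, 3→4, 4→5, 5→0, 6→3, 7→1]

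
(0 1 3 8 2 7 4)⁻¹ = (0 4 7 2 8 3 1)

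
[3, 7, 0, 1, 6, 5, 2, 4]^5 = [6, 0, 4, 2, 1, 5, 7, 3]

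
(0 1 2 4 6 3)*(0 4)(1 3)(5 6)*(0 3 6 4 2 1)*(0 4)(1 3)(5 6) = (0 5)(1 3 2)(4 6)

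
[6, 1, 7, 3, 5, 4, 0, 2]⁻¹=[6, 1, 7, 3, 5, 4, 0, 2]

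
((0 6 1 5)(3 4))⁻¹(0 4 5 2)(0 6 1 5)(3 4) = (0 2 6 3)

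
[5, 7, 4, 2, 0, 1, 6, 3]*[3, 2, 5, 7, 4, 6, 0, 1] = [6, 1, 4, 5, 3, 2, 0, 7]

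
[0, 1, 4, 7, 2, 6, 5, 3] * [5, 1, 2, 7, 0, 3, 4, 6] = [5, 1, 0, 6, 2, 4, 3, 7]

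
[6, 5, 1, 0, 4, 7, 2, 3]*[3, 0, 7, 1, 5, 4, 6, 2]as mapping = [0→6, 1→4, 2→0, 3→3, 4→5, 5→2, 6→7, 7→1]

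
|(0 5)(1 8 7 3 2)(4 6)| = 10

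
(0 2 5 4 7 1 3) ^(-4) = (0 4 3 5 1 2 7) 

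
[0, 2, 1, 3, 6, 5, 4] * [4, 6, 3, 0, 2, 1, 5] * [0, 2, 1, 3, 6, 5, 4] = [6, 3, 4, 0, 5, 2, 1]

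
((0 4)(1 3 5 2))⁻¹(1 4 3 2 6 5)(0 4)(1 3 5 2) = (0 5 1 6 2 3)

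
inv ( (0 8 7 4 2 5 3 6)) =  (0 6 3 5 2 4 7 8)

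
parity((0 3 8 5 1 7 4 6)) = odd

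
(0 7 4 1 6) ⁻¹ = (0 6 1 4 7) 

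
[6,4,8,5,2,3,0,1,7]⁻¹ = [6,7,4,5,1,3,0,8,2]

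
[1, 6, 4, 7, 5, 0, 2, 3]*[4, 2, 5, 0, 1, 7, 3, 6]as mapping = [0→2, 1→3, 2→1, 3→6, 4→7, 5→4, 6→5, 7→0]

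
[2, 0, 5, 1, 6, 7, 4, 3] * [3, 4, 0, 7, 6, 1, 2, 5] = [0, 3, 1, 4, 2, 5, 6, 7]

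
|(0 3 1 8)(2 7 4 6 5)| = 20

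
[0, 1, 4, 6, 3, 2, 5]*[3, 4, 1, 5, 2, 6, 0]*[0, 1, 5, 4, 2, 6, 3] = [4, 2, 5, 0, 6, 1, 3]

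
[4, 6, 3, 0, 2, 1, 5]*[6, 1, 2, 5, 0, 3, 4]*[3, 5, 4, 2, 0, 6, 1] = [3, 0, 6, 1, 4, 5, 2]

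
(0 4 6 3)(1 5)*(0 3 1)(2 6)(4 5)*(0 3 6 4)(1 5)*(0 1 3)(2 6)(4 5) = (0 3 2 5)(4 6)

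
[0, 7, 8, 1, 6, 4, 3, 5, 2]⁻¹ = [0, 3, 8, 6, 5, 7, 4, 1, 2]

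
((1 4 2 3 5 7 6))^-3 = (1 5 4 7 2 6 3)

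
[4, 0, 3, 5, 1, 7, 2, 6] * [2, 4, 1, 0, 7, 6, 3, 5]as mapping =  [0→7, 1→2, 2→0, 3→6, 4→4, 5→5, 6→1, 7→3]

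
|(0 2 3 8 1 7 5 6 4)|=9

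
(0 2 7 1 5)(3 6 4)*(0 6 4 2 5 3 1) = (0 5 6 2 7)(1 3 4)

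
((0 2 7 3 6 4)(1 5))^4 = (0 6 7)(2 4 3)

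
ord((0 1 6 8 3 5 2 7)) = 8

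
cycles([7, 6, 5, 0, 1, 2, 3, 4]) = (0 7 4 1 6 3) (2 5) 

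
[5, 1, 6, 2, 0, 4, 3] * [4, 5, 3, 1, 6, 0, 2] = [0, 5, 2, 3, 4, 6, 1]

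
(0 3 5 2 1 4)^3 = (0 2)(1 3)(4 5)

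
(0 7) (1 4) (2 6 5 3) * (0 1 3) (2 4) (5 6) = (0 7 1 2 5) (3 4) 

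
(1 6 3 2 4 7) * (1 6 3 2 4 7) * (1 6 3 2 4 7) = (1 2)(3 7)(4 6)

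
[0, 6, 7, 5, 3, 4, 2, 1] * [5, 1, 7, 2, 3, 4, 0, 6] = [5, 0, 6, 4, 2, 3, 7, 1]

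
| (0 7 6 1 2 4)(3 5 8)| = 6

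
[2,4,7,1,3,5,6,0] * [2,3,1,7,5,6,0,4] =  [1,5,4,3,7,6,0,2]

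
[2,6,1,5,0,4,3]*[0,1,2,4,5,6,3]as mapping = [0→2,1→3,2→1,3→6,4→0,5→5,6→4]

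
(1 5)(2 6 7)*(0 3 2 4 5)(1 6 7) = (0 3 2 7 4 5 6 1)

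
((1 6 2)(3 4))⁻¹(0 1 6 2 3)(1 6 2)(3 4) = (0 6 2 1 4)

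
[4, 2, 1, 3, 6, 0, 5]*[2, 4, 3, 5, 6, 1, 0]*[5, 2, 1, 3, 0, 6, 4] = [4, 3, 0, 6, 5, 1, 2]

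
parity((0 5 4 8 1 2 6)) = even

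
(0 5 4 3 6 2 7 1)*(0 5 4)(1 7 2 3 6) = (0 4 6 3 1 5)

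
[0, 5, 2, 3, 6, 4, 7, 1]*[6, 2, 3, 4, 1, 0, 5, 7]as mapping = [0→6, 1→0, 2→3, 3→4, 4→5, 5→1, 6→7, 7→2]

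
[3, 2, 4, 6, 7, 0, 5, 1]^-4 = [0, 1, 2, 3, 4, 5, 6, 7]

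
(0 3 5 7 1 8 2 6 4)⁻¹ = (0 4 6 2 8 1 7 5 3)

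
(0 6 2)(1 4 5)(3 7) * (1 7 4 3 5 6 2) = (0 2)(1 3 4 6)(5 7)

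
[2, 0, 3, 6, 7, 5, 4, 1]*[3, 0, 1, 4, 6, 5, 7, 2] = [1, 3, 4, 7, 2, 5, 6, 0]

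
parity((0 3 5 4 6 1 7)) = even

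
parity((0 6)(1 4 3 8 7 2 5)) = odd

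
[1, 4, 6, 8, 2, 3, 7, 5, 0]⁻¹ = [8, 0, 4, 5, 1, 7, 2, 6, 3]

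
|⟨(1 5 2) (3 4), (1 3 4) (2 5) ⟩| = 120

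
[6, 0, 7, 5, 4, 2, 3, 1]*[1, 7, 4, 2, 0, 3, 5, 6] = [5, 1, 6, 3, 0, 4, 2, 7] 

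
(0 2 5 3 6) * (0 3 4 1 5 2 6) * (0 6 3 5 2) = (0 3 6 5 4 1 2) 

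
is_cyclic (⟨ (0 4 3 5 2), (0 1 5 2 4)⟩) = no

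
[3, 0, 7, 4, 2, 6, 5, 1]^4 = [7, 2, 3, 1, 0, 5, 6, 4]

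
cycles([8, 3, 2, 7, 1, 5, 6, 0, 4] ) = (0 8 4 1 3 7)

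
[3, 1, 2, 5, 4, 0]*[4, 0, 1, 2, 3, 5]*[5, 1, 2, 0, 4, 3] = [2, 5, 1, 3, 0, 4]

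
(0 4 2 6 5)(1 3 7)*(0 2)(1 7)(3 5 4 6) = (0 6 4)(1 5 2 3)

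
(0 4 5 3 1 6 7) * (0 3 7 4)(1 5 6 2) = (1 2)(3 5 7)(4 6)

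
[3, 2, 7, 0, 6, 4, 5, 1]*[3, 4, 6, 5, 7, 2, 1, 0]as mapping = [0→5, 1→6, 2→0, 3→3, 4→1, 5→7, 6→2, 7→4]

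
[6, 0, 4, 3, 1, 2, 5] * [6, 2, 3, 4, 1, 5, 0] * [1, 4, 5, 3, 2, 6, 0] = [1, 0, 4, 2, 5, 3, 6]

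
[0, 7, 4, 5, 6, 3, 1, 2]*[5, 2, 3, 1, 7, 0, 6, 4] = [5, 4, 7, 0, 6, 1, 2, 3]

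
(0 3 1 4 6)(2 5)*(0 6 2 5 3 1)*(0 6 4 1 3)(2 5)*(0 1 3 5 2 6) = (0 5 6 4 2 1 3)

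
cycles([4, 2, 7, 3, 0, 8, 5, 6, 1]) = (0 4)(1 2 7 6 5 8)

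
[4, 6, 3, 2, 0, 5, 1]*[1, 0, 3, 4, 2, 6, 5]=[2, 5, 4, 3, 1, 6, 0]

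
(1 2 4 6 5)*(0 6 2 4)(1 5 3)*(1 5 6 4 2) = (0 4 1 2)(3 5 6)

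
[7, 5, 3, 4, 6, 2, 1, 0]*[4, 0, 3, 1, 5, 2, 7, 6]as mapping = [0→6, 1→2, 2→1, 3→5, 4→7, 5→3, 6→0, 7→4]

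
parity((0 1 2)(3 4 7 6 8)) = even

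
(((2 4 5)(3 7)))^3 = (3 7)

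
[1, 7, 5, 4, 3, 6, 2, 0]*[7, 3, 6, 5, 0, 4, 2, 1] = [3, 1, 4, 0, 5, 2, 6, 7]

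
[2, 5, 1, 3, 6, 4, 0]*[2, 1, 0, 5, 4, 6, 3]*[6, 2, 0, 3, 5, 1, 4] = [6, 4, 2, 1, 3, 5, 0]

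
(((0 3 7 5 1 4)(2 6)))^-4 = (0 7 1)(3 5 4)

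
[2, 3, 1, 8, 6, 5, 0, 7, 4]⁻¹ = [6, 2, 0, 1, 8, 5, 4, 7, 3]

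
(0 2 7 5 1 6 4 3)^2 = (0 7 1 4)(2 5 6 3)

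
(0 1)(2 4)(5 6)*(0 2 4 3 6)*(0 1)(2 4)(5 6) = (1 4 2 3 5)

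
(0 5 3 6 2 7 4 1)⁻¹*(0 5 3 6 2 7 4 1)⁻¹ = (0 4 2 3)(1 7 6 5)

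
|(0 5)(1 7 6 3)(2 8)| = 4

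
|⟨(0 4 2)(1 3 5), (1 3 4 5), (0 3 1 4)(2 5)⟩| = 720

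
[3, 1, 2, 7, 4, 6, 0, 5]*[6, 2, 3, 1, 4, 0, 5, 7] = [1, 2, 3, 7, 4, 5, 6, 0]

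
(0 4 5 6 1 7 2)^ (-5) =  (0 5 1 2 4 6 7)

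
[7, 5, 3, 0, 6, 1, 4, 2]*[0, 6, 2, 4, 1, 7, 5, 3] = [3, 7, 4, 0, 5, 6, 1, 2]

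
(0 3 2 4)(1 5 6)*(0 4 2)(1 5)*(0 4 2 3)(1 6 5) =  (1 6)(2 3 4)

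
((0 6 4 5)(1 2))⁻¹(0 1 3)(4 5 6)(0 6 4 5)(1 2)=(0 4 5)(2 3 6)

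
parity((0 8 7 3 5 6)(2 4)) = even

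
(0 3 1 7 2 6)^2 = (0 1 2)(3 7 6)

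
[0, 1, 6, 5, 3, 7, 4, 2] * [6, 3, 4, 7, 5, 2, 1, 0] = [6, 3, 1, 2, 7, 0, 5, 4] 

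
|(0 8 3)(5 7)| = 6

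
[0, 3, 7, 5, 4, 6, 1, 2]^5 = [0, 3, 7, 5, 4, 6, 1, 2]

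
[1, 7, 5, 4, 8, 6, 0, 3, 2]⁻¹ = [6, 0, 8, 7, 3, 2, 5, 1, 4]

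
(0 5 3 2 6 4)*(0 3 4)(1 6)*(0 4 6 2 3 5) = (1 2)(4 5 6)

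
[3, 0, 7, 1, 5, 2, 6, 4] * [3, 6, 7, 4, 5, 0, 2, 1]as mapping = [0→4, 1→3, 2→1, 3→6, 4→0, 5→7, 6→2, 7→5]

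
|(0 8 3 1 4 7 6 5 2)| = 9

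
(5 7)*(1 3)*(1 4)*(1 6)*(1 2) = (1 3 4 6 2)(5 7)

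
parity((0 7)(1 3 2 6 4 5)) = even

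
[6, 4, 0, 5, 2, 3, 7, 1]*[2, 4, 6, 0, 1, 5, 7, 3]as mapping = [0→7, 1→1, 2→2, 3→5, 4→6, 5→0, 6→3, 7→4]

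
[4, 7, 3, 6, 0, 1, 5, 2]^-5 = [4, 7, 3, 6, 0, 1, 5, 2]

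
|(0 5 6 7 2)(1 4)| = 10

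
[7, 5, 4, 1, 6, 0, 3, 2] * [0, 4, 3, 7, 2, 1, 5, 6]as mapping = [0→6, 1→1, 2→2, 3→4, 4→5, 5→0, 6→7, 7→3]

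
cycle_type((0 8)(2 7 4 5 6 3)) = 2.6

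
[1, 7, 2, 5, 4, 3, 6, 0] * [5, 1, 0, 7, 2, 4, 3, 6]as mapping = [0→1, 1→6, 2→0, 3→4, 4→2, 5→7, 6→3, 7→5]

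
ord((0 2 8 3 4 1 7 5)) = 8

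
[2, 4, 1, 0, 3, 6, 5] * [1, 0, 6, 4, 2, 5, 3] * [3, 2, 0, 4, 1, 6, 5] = [5, 0, 3, 2, 1, 4, 6]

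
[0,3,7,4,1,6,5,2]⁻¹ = [0,4,7,1,3,6,5,2]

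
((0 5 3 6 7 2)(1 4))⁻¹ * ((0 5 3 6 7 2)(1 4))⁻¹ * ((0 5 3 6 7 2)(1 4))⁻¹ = (0 6)(1 4)(2 3)(5 7)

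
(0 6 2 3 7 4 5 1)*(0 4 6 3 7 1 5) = (0 3 1 4)(2 7 6)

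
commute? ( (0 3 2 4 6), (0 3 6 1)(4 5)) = no: (0 3 2 4 6) * (0 3 6 1)(4 5) = (0 6 3 2 5 4 1), (0 3 6 1)(4 5) * (0 3 2 4 6) = (0 2 4 5 6 1 3)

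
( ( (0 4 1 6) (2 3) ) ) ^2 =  (0 1) (4 6) 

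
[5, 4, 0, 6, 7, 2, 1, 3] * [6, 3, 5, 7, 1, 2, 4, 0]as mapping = [0→2, 1→1, 2→6, 3→4, 4→0, 5→5, 6→3, 7→7]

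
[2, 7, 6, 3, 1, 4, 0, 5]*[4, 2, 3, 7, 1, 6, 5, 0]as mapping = [0→3, 1→0, 2→5, 3→7, 4→2, 5→1, 6→4, 7→6]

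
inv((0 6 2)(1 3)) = (0 2 6)(1 3)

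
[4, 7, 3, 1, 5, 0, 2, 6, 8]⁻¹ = [5, 3, 6, 2, 0, 4, 7, 1, 8]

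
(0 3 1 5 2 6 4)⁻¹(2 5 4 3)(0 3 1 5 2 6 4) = (0 1 6 2)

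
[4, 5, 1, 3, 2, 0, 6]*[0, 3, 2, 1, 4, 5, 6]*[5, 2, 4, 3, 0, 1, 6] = [0, 1, 3, 2, 4, 5, 6]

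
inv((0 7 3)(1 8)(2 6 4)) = (0 3 7)(1 8)(2 4 6)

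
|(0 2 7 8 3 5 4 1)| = 8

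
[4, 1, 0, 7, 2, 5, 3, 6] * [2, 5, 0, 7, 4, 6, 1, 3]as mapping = [0→4, 1→5, 2→2, 3→3, 4→0, 5→6, 6→7, 7→1]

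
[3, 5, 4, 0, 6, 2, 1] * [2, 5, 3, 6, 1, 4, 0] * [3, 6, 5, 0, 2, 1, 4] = [4, 2, 6, 5, 3, 0, 1]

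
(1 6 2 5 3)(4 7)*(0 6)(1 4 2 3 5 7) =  (0 6 3 4 1)(2 7)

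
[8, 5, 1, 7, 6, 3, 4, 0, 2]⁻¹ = [7, 2, 8, 5, 6, 1, 4, 3, 0]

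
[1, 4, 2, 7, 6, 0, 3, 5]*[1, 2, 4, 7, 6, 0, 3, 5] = [2, 6, 4, 5, 3, 1, 7, 0]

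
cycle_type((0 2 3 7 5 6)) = 6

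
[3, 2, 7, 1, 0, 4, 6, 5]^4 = [7, 4, 0, 5, 2, 1, 6, 3]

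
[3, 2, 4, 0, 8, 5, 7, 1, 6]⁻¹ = [3, 7, 1, 0, 2, 5, 8, 6, 4]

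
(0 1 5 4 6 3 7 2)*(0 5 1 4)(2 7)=(0 4 6 3 2 5)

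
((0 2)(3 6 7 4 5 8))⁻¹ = (0 2)(3 8 5 4 7 6)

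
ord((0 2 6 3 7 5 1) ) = 7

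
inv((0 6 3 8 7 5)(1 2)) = (0 5 7 8 3 6)(1 2)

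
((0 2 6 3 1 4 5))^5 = (0 4 3 2 5 1 6)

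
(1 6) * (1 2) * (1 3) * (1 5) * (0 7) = (0 7)(1 6 2 3 5)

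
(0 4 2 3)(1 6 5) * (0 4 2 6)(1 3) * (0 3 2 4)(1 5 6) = (0 4 1 3)(2 5)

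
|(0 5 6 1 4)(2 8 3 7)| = 20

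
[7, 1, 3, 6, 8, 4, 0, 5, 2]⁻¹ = [6, 1, 8, 2, 5, 7, 3, 0, 4]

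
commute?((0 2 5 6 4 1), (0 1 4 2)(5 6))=no:(0 2 5 6 4 1)*(0 1 4 2)(5 6)=(2 6), (0 1 4 2)(5 6)*(0 2 5 6 4 1)=(4 5)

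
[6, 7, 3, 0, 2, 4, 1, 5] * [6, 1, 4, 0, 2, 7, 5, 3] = [5, 3, 0, 6, 4, 2, 1, 7]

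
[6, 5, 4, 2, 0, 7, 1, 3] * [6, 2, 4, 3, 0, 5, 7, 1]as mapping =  [0→7, 1→5, 2→0, 3→4, 4→6, 5→1, 6→2, 7→3]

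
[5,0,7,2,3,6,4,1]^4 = [3,4,5,0,1,2,7,6]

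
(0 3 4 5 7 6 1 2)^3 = (0 5 1 3 7 2 4 6)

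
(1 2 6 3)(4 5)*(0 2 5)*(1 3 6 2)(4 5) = (0 1 4)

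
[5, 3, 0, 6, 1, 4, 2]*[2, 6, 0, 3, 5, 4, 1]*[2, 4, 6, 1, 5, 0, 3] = [5, 1, 6, 4, 3, 0, 2]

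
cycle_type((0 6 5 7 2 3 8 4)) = 8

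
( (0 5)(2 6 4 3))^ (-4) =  ()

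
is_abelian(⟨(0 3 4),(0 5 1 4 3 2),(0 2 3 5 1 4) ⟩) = no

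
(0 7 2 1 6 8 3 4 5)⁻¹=(0 5 4 3 8 6 1 2 7)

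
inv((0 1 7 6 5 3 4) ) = (0 4 3 5 6 7 1) 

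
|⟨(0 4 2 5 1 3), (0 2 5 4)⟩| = 720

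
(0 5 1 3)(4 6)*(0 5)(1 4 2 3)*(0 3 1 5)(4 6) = (0 3)(1 5 6 2)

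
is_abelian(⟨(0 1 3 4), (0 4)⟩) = no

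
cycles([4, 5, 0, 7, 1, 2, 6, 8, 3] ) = (0 4 1 5 2) (3 7 8) 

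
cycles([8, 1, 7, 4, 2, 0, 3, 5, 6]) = (0 8 6 3 4 2 7 5)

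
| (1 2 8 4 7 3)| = 6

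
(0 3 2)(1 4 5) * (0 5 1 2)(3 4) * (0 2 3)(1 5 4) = (0 1)(2 4 5 3)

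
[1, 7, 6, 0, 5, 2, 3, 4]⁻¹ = [3, 0, 5, 6, 7, 4, 2, 1]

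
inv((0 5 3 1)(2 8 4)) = (0 1 3 5)(2 4 8)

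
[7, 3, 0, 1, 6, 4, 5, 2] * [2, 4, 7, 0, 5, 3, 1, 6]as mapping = [0→6, 1→0, 2→2, 3→4, 4→1, 5→5, 6→3, 7→7]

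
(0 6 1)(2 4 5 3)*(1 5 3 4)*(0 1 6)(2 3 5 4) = (2 6 4 5)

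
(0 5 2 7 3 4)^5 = (0 4 3 7 2 5)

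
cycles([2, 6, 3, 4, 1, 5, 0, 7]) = (0 2 3 4 1 6)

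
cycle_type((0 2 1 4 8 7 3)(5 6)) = 2.7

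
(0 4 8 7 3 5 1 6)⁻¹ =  (0 6 1 5 3 7 8 4)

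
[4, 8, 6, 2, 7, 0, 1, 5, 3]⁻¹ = [5, 6, 3, 8, 0, 7, 2, 4, 1]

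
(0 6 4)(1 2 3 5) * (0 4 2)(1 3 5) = (0 6 2 5 3 1)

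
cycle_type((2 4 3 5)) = 4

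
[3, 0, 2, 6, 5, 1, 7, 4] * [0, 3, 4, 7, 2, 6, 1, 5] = [7, 0, 4, 1, 6, 3, 5, 2]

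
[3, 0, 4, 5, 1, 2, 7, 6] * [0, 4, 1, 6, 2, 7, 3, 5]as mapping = [0→6, 1→0, 2→2, 3→7, 4→4, 5→1, 6→5, 7→3]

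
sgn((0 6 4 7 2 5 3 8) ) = -1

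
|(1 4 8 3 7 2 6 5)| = 8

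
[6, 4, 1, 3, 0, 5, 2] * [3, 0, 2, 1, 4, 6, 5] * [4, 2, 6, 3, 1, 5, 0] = [5, 1, 4, 2, 3, 0, 6]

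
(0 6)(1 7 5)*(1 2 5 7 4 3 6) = (0 1 4 3 6)(2 5)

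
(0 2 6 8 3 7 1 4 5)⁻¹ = (0 5 4 1 7 3 8 6 2)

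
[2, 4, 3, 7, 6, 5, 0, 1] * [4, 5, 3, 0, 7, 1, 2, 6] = [3, 7, 0, 6, 2, 1, 4, 5]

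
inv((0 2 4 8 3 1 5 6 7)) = (0 7 6 5 1 3 8 4 2)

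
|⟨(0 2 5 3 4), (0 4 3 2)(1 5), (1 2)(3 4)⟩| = 360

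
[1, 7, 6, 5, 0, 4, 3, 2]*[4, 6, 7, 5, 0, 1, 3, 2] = [6, 2, 3, 1, 4, 0, 5, 7]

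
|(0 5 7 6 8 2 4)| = 7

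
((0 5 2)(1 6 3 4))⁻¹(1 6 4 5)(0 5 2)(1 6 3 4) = (1 2 6 3)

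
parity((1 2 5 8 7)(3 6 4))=even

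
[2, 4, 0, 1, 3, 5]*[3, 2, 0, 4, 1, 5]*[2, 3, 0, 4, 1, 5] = [2, 3, 4, 0, 1, 5]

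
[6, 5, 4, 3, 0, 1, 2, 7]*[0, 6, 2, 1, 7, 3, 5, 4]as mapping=[0→5, 1→3, 2→7, 3→1, 4→0, 5→6, 6→2, 7→4]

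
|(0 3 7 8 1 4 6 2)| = 8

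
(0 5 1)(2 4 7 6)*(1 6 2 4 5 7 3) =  (0 7 2 5 6 4 3 1)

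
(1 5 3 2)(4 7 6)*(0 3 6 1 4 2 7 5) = (0 3 7 1)(2 4 5 6)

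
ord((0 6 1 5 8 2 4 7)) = 8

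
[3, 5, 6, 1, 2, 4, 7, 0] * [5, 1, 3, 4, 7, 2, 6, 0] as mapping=[0→4, 1→2, 2→6, 3→1, 4→3, 5→7, 6→0, 7→5] 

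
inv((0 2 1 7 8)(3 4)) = (0 8 7 1 2)(3 4)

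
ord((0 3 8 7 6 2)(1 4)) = 6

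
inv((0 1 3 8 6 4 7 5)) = (0 5 7 4 6 8 3 1)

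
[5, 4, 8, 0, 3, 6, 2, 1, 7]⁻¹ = [3, 7, 6, 4, 1, 0, 5, 8, 2]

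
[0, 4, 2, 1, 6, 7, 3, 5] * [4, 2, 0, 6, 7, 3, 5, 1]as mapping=[0→4, 1→7, 2→0, 3→2, 4→5, 5→1, 6→6, 7→3]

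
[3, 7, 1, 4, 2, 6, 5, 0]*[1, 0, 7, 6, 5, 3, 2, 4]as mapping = [0→6, 1→4, 2→0, 3→5, 4→7, 5→2, 6→3, 7→1]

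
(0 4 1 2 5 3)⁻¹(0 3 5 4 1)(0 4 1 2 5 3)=(0 3 1 2 4)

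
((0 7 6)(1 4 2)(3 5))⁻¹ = (0 6 7)(1 2 4)(3 5)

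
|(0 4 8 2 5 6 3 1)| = 8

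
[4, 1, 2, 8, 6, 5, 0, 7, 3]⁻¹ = [6, 1, 2, 8, 0, 5, 4, 7, 3]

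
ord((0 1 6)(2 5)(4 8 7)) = 6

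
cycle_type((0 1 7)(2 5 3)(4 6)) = 2.3^2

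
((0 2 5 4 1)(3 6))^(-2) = (0 4 2 1 5)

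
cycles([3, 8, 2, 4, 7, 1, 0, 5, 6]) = (0 3 4 7 5 1 8 6)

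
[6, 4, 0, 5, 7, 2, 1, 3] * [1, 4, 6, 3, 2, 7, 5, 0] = [5, 2, 1, 7, 0, 6, 4, 3]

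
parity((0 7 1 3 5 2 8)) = even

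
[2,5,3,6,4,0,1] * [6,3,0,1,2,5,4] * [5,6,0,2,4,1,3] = [5,1,6,4,0,3,2]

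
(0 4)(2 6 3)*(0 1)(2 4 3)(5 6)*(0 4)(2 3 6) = (0 6 3)(1 4)(2 5)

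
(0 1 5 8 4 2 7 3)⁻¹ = (0 3 7 2 4 8 5 1)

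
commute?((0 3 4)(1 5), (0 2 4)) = no:(0 3 4)(1 5) * (0 2 4) = (0 3)(1 5)(2 4), (0 2 4) * (0 3 4)(1 5) = (0 2)(1 5)(3 4)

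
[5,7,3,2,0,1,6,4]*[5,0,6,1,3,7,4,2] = [7,2,1,6,5,0,4,3]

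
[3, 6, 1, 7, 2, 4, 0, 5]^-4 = [4, 7, 3, 2, 0, 6, 5, 1]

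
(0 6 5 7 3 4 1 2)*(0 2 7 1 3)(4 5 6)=(0 4 3 5 1 7)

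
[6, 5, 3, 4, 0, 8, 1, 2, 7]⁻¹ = [4, 6, 7, 2, 3, 1, 0, 8, 5]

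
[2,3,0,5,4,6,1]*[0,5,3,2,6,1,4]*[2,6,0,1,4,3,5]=[1,0,2,6,5,4,3]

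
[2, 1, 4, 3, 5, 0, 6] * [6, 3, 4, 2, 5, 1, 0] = [4, 3, 5, 2, 1, 6, 0]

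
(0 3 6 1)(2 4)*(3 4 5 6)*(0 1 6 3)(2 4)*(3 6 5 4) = (0 2 4 3)(5 6)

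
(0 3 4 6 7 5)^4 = (0 7 4)(3 5 6)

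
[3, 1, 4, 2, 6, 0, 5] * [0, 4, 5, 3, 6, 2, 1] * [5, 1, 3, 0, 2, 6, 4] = [0, 2, 4, 6, 1, 5, 3]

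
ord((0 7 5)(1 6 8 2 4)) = 15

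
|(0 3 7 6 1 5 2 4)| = 8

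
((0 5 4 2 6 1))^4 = (0 6 4)(1 2 5)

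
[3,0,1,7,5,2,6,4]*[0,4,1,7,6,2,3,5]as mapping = [0→7,1→0,2→4,3→5,4→2,5→1,6→3,7→6]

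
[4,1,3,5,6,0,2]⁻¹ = [5,1,6,2,0,3,4]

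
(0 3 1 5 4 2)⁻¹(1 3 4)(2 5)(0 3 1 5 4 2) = (0 4)(1 2 5)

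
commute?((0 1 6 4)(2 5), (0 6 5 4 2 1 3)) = no:(0 1 6 4)(2 5) * (0 6 5 4 2 1 3) = (0 3)(1 5)(2 4 6), (0 6 5 4 2 1 3) * (0 1 6 4)(2 5) = (0 4 5)(1 3)(2 6)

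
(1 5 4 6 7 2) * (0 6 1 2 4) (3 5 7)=(0 6 3 5) (1 7 4) 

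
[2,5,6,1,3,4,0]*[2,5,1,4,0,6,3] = [1,6,3,5,4,0,2]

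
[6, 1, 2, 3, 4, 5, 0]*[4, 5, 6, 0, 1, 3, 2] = [2, 5, 6, 0, 1, 3, 4]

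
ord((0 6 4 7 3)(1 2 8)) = 15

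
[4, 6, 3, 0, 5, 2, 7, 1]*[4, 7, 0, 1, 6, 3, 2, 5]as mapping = [0→6, 1→2, 2→1, 3→4, 4→3, 5→0, 6→5, 7→7]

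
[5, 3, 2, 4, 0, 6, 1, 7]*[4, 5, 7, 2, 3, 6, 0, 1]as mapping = [0→6, 1→2, 2→7, 3→3, 4→4, 5→0, 6→5, 7→1]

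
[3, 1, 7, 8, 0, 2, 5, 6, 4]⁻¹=[4, 1, 5, 0, 8, 6, 7, 2, 3]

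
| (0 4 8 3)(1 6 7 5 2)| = 20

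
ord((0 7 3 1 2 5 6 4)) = 8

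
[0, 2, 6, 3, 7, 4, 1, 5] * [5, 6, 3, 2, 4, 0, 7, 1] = [5, 3, 7, 2, 1, 4, 6, 0]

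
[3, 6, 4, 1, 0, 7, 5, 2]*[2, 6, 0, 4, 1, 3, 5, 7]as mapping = [0→4, 1→5, 2→1, 3→6, 4→2, 5→7, 6→3, 7→0]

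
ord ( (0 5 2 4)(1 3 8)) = 12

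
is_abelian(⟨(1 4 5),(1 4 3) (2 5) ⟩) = no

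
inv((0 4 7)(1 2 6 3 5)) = (0 7 4)(1 5 3 6 2)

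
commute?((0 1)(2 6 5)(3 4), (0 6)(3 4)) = no:(0 1)(2 6 5)(3 4)*(0 6)(3 4) = (0 1 6 5 2), (0 6)(3 4)*(0 1)(2 6 5)(3 4) = (0 5 2 6 1)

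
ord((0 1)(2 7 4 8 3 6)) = 6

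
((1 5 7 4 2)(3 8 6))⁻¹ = (1 2 4 7 5)(3 6 8)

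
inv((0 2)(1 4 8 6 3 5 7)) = (0 2)(1 7 5 3 6 8 4)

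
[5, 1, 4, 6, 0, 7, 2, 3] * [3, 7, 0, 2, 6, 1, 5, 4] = [1, 7, 6, 5, 3, 4, 0, 2]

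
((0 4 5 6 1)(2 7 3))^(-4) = (0 4 5 6 1)(2 3 7)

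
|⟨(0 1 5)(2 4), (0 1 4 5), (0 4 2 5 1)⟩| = 120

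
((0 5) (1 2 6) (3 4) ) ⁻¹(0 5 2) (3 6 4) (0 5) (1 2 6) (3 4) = (0 6 5) (1 3 4) 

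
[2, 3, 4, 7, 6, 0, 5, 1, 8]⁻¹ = [5, 7, 0, 1, 2, 6, 4, 3, 8]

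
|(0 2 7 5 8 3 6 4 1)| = 9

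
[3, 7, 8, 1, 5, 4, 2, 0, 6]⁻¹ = [7, 3, 6, 0, 5, 4, 8, 1, 2]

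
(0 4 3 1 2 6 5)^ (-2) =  (0 6 1 4 5 2 3)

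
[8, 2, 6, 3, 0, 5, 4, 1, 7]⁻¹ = [4, 7, 1, 3, 6, 5, 2, 8, 0]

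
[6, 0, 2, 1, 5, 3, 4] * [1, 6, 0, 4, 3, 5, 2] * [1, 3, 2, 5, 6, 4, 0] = [2, 3, 1, 0, 4, 6, 5]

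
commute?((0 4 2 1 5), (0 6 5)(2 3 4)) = no:(0 4 2 1 5)*(0 6 5)(2 3 4) = (0 2 1)(3 4)(5 6), (0 6 5)(2 3 4)*(0 4 2 1 5) = (0 6)(1 5 4)(2 3)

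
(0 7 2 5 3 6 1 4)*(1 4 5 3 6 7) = (0 1 5 6 4)(2 3 7)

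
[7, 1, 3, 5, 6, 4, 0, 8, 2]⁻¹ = [6, 1, 8, 2, 5, 3, 4, 0, 7]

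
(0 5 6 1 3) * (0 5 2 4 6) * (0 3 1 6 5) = (0 2 4 5 3)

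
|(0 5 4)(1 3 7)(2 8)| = 6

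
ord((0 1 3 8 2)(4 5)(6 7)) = 10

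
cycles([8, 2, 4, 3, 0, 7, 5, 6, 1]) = (0 8 1 2 4) (5 7 6) 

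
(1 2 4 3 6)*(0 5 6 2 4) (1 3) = (0 5 6 3 2) (1 4) 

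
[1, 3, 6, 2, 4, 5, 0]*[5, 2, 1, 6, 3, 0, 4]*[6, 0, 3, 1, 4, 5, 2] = [3, 2, 4, 0, 1, 6, 5]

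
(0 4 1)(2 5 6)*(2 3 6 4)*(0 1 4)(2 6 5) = (0 6 3 5)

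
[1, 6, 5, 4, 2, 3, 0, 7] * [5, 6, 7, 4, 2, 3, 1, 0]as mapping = [0→6, 1→1, 2→3, 3→2, 4→7, 5→4, 6→5, 7→0]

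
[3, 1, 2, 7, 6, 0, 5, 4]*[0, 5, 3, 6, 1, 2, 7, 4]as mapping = [0→6, 1→5, 2→3, 3→4, 4→7, 5→0, 6→2, 7→1]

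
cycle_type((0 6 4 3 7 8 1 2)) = 8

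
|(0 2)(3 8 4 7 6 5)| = 6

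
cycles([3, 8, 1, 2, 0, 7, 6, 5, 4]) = (0 3 2 1 8 4)(5 7)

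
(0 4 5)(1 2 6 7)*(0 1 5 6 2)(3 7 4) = (0 3 7 5 1)(4 6)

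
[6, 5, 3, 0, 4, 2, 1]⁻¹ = [3, 6, 5, 2, 4, 1, 0]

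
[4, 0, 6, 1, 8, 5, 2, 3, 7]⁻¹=[1, 3, 6, 7, 0, 5, 2, 8, 4]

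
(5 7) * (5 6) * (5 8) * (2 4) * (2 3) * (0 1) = (0 1)(2 4 3)(5 7 6 8)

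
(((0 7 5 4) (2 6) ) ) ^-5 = (0 4 5 7) (2 6) 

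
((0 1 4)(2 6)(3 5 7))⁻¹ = (0 4 1)(2 6)(3 7 5)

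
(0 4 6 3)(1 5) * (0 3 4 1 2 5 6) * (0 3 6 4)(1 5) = (0 5 2 1 4 3 6)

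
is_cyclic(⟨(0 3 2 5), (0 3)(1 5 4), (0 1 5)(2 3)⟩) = no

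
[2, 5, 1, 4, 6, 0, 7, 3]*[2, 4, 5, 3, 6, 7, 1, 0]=[5, 7, 4, 6, 1, 2, 0, 3]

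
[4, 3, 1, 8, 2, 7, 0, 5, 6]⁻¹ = [6, 2, 4, 1, 0, 7, 8, 5, 3]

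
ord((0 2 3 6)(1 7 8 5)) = 4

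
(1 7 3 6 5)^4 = (1 5 6 3 7)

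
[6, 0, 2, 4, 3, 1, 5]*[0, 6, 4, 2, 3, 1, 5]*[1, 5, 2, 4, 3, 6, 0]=[6, 1, 3, 4, 2, 0, 5]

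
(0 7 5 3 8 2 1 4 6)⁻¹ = (0 6 4 1 2 8 3 5 7)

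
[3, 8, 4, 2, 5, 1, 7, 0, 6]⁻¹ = [7, 5, 3, 0, 2, 4, 8, 6, 1]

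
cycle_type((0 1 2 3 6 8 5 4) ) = 8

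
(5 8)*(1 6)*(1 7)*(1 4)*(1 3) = (1 6 7 4 3) (5 8) 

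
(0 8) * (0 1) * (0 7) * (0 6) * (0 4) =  (0 8 1 7 6 4)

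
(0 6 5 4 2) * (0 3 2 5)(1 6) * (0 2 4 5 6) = (0 1)(2 3 4 6)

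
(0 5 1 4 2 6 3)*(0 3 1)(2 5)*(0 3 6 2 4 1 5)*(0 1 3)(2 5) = (0 4 1 3 6 2 5)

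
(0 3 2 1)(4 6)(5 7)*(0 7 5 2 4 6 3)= (1 7 2)(3 4)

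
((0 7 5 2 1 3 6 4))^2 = (0 5 1 6)(2 3 4 7)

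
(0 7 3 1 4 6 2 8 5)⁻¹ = (0 5 8 2 6 4 1 3 7)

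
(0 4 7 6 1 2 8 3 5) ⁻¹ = (0 5 3 8 2 1 6 7 4) 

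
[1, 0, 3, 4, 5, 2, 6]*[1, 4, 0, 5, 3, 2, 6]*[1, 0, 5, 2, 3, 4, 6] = [3, 0, 4, 2, 5, 1, 6]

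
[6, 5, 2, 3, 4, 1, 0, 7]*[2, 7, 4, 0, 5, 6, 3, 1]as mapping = [0→3, 1→6, 2→4, 3→0, 4→5, 5→7, 6→2, 7→1]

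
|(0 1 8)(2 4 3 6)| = 12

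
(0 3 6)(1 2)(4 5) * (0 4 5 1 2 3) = (1 3 6 4)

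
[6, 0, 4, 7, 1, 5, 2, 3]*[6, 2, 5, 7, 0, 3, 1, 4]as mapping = [0→1, 1→6, 2→0, 3→4, 4→2, 5→3, 6→5, 7→7]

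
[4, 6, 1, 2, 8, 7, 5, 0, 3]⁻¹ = [7, 2, 3, 8, 0, 6, 1, 5, 4]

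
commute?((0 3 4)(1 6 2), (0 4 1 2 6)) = no:(0 3 4)(1 6 2) * (0 4 1 2 6) = (0 3 1), (0 4 1 2 6) * (0 3 4)(1 6 2) = (3 4 6)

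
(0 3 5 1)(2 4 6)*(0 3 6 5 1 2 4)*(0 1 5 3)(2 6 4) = (0 4 3 5 6 2 1)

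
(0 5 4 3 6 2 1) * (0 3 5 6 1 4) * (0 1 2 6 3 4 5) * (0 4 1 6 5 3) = (2 3) (5 6) 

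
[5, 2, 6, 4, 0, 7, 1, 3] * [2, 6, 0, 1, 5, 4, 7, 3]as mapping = [0→4, 1→0, 2→7, 3→5, 4→2, 5→3, 6→6, 7→1]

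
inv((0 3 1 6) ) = (0 6 1 3) 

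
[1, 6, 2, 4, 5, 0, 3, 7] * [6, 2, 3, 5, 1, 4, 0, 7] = [2, 0, 3, 1, 4, 6, 5, 7]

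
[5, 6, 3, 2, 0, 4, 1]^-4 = [4, 1, 2, 3, 5, 0, 6]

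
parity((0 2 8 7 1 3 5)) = even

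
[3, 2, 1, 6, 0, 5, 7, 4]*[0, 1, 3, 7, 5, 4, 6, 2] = [7, 3, 1, 6, 0, 4, 2, 5]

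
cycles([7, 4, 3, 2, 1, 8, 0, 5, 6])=(0 7 5 8 6)(1 4)(2 3)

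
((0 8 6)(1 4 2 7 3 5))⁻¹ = (0 6 8)(1 5 3 7 2 4)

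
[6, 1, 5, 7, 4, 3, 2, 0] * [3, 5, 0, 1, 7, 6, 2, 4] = [2, 5, 6, 4, 7, 1, 0, 3] 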